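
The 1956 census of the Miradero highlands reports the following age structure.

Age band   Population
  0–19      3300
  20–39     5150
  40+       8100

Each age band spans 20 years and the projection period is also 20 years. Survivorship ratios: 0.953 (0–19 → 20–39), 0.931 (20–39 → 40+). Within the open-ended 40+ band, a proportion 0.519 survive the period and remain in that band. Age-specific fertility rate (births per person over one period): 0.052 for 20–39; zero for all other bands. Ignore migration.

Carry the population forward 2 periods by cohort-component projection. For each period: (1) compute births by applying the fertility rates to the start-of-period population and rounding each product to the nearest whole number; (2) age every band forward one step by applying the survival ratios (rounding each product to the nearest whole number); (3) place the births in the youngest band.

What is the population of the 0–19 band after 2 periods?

164

(Bands numbered youngest = 1 to oldest = 3.)
Period 1:
Births: 5150 × 0.052 = 268
Band 2: 3300 × 0.953 = 3145
Band 3: 5150 × 0.931 + 8100 × 0.519 = 4795 + 4204 = 8999
→ [268, 3145, 8999]
Period 2:
Births: 3145 × 0.052 = 164
Band 2: 268 × 0.953 = 255
Band 3: 3145 × 0.931 + 8999 × 0.519 = 2928 + 4670 = 7598
→ [164, 255, 7598]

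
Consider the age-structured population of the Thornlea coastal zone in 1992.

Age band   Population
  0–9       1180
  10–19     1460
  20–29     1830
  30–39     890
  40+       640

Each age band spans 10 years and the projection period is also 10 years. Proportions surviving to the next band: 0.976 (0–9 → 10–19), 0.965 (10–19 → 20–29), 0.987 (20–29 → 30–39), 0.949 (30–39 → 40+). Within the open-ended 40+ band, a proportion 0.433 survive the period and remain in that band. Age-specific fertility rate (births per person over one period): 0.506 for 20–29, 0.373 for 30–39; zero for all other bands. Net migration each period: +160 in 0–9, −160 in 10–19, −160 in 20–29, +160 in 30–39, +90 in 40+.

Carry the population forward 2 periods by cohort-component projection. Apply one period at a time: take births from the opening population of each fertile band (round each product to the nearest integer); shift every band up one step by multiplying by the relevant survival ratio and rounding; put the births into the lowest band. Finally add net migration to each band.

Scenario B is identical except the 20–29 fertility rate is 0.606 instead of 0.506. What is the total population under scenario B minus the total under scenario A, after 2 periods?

304

Period 1.
Births: 1830 × 0.506 = 926 ; 890 × 0.373 = 332 ⇒ total 1258
10–19: 1180 × 0.976 = 1152
20–29: 1460 × 0.965 = 1409
30–39: 1830 × 0.987 = 1806
40+: 890 × 0.949 + 640 × 0.433 = 845 + 277 = 1122
Net migration: 0–9 + 160 → 1418; 10–19 − 160 → 992; 20–29 − 160 → 1249; 30–39 + 160 → 1966; 40+ + 90 → 1212
Giving 1418 / 992 / 1249 / 1966 / 1212.
Period 2.
Births: 1249 × 0.506 = 632 ; 1966 × 0.373 = 733 ⇒ total 1365
10–19: 1418 × 0.976 = 1384
20–29: 992 × 0.965 = 957
30–39: 1249 × 0.987 = 1233
40+: 1966 × 0.949 + 1212 × 0.433 = 1866 + 525 = 2391
Net migration: 0–9 + 160 → 1525; 10–19 − 160 → 1224; 20–29 − 160 → 797; 30–39 + 160 → 1393; 40+ + 90 → 2481
Giving 1525 / 1224 / 797 / 1393 / 2481.
Scenario A total after 2 periods: 7420
Scenario B projection —
Period 1.
Births: 1830 × 0.606 = 1109 ; 890 × 0.373 = 332 ⇒ total 1441
10–19: 1180 × 0.976 = 1152
20–29: 1460 × 0.965 = 1409
30–39: 1830 × 0.987 = 1806
40+: 890 × 0.949 + 640 × 0.433 = 845 + 277 = 1122
Net migration: 0–9 + 160 → 1601; 10–19 − 160 → 992; 20–29 − 160 → 1249; 30–39 + 160 → 1966; 40+ + 90 → 1212
Giving 1601 / 992 / 1249 / 1966 / 1212.
Period 2.
Births: 1249 × 0.606 = 757 ; 1966 × 0.373 = 733 ⇒ total 1490
10–19: 1601 × 0.976 = 1563
20–29: 992 × 0.965 = 957
30–39: 1249 × 0.987 = 1233
40+: 1966 × 0.949 + 1212 × 0.433 = 1866 + 525 = 2391
Net migration: 0–9 + 160 → 1650; 10–19 − 160 → 1403; 20–29 − 160 → 797; 30–39 + 160 → 1393; 40+ + 90 → 2481
Giving 1650 / 1403 / 797 / 1393 / 2481.
Scenario B total after 2 periods: 7724
Difference B − A = 7724 − 7420 = 304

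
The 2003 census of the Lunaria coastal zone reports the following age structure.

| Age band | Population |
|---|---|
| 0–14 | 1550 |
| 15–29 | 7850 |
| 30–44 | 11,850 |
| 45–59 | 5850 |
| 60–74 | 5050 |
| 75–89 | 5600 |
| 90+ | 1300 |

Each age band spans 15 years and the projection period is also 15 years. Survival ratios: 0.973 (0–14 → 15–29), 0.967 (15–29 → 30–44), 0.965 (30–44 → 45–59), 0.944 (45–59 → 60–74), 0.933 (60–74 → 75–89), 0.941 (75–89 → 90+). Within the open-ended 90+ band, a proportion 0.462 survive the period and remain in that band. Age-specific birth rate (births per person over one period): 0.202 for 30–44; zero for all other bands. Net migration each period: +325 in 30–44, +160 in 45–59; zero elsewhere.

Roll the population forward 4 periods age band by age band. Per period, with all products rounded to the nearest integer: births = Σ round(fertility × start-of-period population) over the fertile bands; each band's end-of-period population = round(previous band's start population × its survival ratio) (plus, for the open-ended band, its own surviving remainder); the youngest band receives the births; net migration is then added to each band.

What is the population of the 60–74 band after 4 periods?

Call the bands 1 to 7, youngest first.
After projecting period 1:
Births: 11850 × 0.202 = 2394
Band 2: 1550 × 0.973 = 1508
Band 3: 7850 × 0.967 = 7591
Band 4: 11850 × 0.965 = 11435
Band 5: 5850 × 0.944 = 5522
Band 6: 5050 × 0.933 = 4712
Band 7: 5600 × 0.941 + 1300 × 0.462 = 5270 + 601 = 5871
Net migration: Band 3 + 325 → 7916; Band 4 + 160 → 11595
Population now: 0–14=2394, 15–29=1508, 30–44=7916, 45–59=11595, 60–74=5522, 75–89=4712, 90+=5871
After projecting period 2:
Births: 7916 × 0.202 = 1599
Band 2: 2394 × 0.973 = 2329
Band 3: 1508 × 0.967 = 1458
Band 4: 7916 × 0.965 = 7639
Band 5: 11595 × 0.944 = 10946
Band 6: 5522 × 0.933 = 5152
Band 7: 4712 × 0.941 + 5871 × 0.462 = 4434 + 2712 = 7146
Net migration: Band 3 + 325 → 1783; Band 4 + 160 → 7799
Population now: 0–14=1599, 15–29=2329, 30–44=1783, 45–59=7799, 60–74=10946, 75–89=5152, 90+=7146
After projecting period 3:
Births: 1783 × 0.202 = 360
Band 2: 1599 × 0.973 = 1556
Band 3: 2329 × 0.967 = 2252
Band 4: 1783 × 0.965 = 1721
Band 5: 7799 × 0.944 = 7362
Band 6: 10946 × 0.933 = 10213
Band 7: 5152 × 0.941 + 7146 × 0.462 = 4848 + 3301 = 8149
Net migration: Band 3 + 325 → 2577; Band 4 + 160 → 1881
Population now: 0–14=360, 15–29=1556, 30–44=2577, 45–59=1881, 60–74=7362, 75–89=10213, 90+=8149
After projecting period 4:
Births: 2577 × 0.202 = 521
Band 2: 360 × 0.973 = 350
Band 3: 1556 × 0.967 = 1505
Band 4: 2577 × 0.965 = 2487
Band 5: 1881 × 0.944 = 1776
Band 6: 7362 × 0.933 = 6869
Band 7: 10213 × 0.941 + 8149 × 0.462 = 9610 + 3765 = 13375
Net migration: Band 3 + 325 → 1830; Band 4 + 160 → 2647
Population now: 0–14=521, 15–29=350, 30–44=1830, 45–59=2647, 60–74=1776, 75–89=6869, 90+=13375

1776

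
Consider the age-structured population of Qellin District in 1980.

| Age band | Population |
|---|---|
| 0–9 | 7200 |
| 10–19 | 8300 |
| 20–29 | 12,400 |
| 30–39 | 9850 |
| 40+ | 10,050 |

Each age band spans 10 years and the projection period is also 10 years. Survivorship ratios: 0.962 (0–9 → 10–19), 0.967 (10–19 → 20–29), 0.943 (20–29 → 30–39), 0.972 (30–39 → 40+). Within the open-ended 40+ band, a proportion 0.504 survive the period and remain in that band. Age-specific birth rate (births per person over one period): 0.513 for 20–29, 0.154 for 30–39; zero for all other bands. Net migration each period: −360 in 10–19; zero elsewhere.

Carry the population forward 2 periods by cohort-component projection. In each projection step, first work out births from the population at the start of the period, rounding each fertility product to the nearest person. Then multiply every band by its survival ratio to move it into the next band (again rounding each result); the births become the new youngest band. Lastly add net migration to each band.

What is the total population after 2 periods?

45799

(Groups numbered youngest = 1 to oldest = 5.)
[period 1]
Births: 12400 × 0.513 = 6361  |  9850 × 0.154 = 1517 → 7878
Group 2: 7200 × 0.962 = 6926
Group 3: 8300 × 0.967 = 8026
Group 4: 12400 × 0.943 = 11693
Group 5: 9850 × 0.972 + 10050 × 0.504 = 9574 + 5065 = 14639
Net migration: Group 2 − 360 → 6566
→ [7878, 6566, 8026, 11693, 14639]
[period 2]
Births: 8026 × 0.513 = 4117  |  11693 × 0.154 = 1801 → 5918
Group 2: 7878 × 0.962 = 7579
Group 3: 6566 × 0.967 = 6349
Group 4: 8026 × 0.943 = 7569
Group 5: 11693 × 0.972 + 14639 × 0.504 = 11366 + 7378 = 18744
Net migration: Group 2 − 360 → 7219
→ [5918, 7219, 6349, 7569, 18744]
Total after period 2: 5918 + 7219 + 6349 + 7569 + 18744 = 45799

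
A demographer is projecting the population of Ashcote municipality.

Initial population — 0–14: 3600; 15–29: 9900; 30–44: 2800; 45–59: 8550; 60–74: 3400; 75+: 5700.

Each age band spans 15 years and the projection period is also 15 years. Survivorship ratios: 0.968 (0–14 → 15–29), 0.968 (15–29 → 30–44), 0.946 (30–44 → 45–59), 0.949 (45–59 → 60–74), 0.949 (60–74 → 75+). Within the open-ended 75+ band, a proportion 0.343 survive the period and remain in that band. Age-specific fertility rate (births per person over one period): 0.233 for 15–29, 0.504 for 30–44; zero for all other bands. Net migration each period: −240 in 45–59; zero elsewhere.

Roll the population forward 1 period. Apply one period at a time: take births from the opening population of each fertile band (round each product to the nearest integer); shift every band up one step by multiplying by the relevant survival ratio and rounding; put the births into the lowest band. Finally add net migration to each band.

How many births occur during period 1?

3718

Numbering the groups 1..6 from youngest to oldest:
Period 1:
Births: 9900 * 0.233 = 2307, 2800 * 0.504 = 1411 → total 3718
Group 2: 3600 * 0.968 = 3485
Group 3: 9900 * 0.968 = 9583
Group 4: 2800 * 0.946 = 2649
Group 5: 8550 * 0.949 = 8114
Group 6: 3400 * 0.949 + 5700 * 0.343 = 3227 + 1955 = 5182
Net migration: Group 4 − 240 → 2409
End of period: [3718, 3485, 9583, 2409, 8114, 5182]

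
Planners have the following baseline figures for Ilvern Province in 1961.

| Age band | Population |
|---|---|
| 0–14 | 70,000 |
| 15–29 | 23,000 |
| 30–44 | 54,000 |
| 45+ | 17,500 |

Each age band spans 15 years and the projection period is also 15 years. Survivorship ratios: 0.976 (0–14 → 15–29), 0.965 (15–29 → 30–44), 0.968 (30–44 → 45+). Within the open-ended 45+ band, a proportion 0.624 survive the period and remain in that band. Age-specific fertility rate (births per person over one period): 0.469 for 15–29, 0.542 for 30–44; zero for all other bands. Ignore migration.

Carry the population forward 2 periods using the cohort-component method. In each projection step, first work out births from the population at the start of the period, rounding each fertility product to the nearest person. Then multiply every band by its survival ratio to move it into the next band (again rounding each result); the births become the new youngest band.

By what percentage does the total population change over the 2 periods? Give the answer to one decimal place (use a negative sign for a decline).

27.7

(Groups numbered youngest = 1 to oldest = 4.)
After projecting period 1:
Births: 23000 × 0.469 = 10787  |  54000 × 0.542 = 29268 → 40055
Group 2: 70000 × 0.976 = 68320
Group 3: 23000 × 0.965 = 22195
Group 4: 54000 × 0.968 + 17500 × 0.624 = 52272 + 10920 = 63192
Giving 40055 / 68320 / 22195 / 63192.
After projecting period 2:
Births: 68320 × 0.469 = 32042  |  22195 × 0.542 = 12030 → 44072
Group 2: 40055 × 0.976 = 39094
Group 3: 68320 × 0.965 = 65929
Group 4: 22195 × 0.968 + 63192 × 0.624 = 21485 + 39432 = 60917
Giving 44072 / 39094 / 65929 / 60917.
Total: 164500 → 210012; change = 45512; percentage change = 27.7%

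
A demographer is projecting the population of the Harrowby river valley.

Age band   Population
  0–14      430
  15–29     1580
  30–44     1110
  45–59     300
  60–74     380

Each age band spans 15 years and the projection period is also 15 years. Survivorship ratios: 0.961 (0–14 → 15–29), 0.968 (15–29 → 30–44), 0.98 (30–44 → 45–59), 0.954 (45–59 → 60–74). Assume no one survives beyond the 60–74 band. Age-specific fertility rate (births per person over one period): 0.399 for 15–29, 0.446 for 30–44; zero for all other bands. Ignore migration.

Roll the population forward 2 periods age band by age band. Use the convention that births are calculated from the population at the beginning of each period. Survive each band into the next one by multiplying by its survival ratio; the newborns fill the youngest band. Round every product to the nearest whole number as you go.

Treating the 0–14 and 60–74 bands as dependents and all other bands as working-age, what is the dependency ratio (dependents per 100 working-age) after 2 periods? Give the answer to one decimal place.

Period 1.
Births: 1580 × 0.399 = 630  |  1110 × 0.446 = 495 — total 1125
15–29: 430 × 0.961 = 413
30–44: 1580 × 0.968 = 1529
45–59: 1110 × 0.98 = 1088
60–74: 300 × 0.954 = 286
→ [1125, 413, 1529, 1088, 286]
Period 2.
Births: 413 × 0.399 = 165  |  1529 × 0.446 = 682 — total 847
15–29: 1125 × 0.961 = 1081
30–44: 413 × 0.968 = 400
45–59: 1529 × 0.98 = 1498
60–74: 1088 × 0.954 = 1038
→ [847, 1081, 400, 1498, 1038]
Dependents (band 0–14 + band 60–74) = 847 + 1038 = 1885; working-age = 2979; ratio = 1885/2979 × 100 = 63.3

63.3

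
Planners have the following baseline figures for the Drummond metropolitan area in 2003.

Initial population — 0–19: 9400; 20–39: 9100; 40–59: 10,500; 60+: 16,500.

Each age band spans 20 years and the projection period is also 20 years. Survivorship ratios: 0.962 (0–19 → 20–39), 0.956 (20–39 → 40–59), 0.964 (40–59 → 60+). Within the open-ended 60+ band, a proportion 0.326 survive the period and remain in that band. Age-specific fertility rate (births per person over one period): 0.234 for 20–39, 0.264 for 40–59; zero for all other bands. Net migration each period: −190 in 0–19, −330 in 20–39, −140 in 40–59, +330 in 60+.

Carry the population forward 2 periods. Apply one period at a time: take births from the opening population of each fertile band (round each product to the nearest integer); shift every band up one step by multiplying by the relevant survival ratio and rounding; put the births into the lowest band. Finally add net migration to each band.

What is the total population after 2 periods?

30244

— Period 1 —
Births: 9100 × 0.234 = 2129, 10500 × 0.264 = 2772 ⇒ total 4901
20–39: 9400 × 0.962 = 9043
40–59: 9100 × 0.956 = 8700
60+: 10500 × 0.964 + 16500 × 0.326 = 10122 + 5379 = 15501
Net migration: 0–19 − 190 → 4711; 20–39 − 330 → 8713; 40–59 − 140 → 8560; 60+ + 330 → 15831
Giving 4711 / 8713 / 8560 / 15831.
— Period 2 —
Births: 8713 × 0.234 = 2039, 8560 × 0.264 = 2260 ⇒ total 4299
20–39: 4711 × 0.962 = 4532
40–59: 8713 × 0.956 = 8330
60+: 8560 × 0.964 + 15831 × 0.326 = 8252 + 5161 = 13413
Net migration: 0–19 − 190 → 4109; 20–39 − 330 → 4202; 40–59 − 140 → 8190; 60+ + 330 → 13743
Giving 4109 / 4202 / 8190 / 13743.
Total after period 2: 4109 + 4202 + 8190 + 13743 = 30244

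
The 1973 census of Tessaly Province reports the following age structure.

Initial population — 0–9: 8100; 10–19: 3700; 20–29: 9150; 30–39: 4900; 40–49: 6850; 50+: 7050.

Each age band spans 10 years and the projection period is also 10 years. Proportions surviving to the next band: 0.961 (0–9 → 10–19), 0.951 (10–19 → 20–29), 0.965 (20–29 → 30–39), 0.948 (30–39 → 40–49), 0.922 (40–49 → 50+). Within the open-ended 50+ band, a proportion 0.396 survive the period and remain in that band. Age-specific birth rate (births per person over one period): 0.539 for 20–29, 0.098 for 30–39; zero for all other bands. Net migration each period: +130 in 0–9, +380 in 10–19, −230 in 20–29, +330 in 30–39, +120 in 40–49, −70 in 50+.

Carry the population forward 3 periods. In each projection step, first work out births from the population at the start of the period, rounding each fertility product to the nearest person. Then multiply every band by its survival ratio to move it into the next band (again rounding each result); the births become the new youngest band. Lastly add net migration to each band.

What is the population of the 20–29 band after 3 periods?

5196

[period 1]
Births: 9150 × 0.539 = 4932, 4900 × 0.098 = 480 ⇒ total 5412
10–19: 8100 × 0.961 = 7784
20–29: 3700 × 0.951 = 3519
30–39: 9150 × 0.965 = 8830
40–49: 4900 × 0.948 = 4645
50+: 6850 × 0.922 + 7050 × 0.396 = 6316 + 2792 = 9108
Net migration: 0–9 + 130 → 5542; 10–19 + 380 → 8164; 20–29 − 230 → 3289; 30–39 + 330 → 9160; 40–49 + 120 → 4765; 50+ − 70 → 9038
Giving 5542 / 8164 / 3289 / 9160 / 4765 / 9038.
[period 2]
Births: 3289 × 0.539 = 1773, 9160 × 0.098 = 898 ⇒ total 2671
10–19: 5542 × 0.961 = 5326
20–29: 8164 × 0.951 = 7764
30–39: 3289 × 0.965 = 3174
40–49: 9160 × 0.948 = 8684
50+: 4765 × 0.922 + 9038 × 0.396 = 4393 + 3579 = 7972
Net migration: 0–9 + 130 → 2801; 10–19 + 380 → 5706; 20–29 − 230 → 7534; 30–39 + 330 → 3504; 40–49 + 120 → 8804; 50+ − 70 → 7902
Giving 2801 / 5706 / 7534 / 3504 / 8804 / 7902.
[period 3]
Births: 7534 × 0.539 = 4061, 3504 × 0.098 = 343 ⇒ total 4404
10–19: 2801 × 0.961 = 2692
20–29: 5706 × 0.951 = 5426
30–39: 7534 × 0.965 = 7270
40–49: 3504 × 0.948 = 3322
50+: 8804 × 0.922 + 7902 × 0.396 = 8117 + 3129 = 11246
Net migration: 0–9 + 130 → 4534; 10–19 + 380 → 3072; 20–29 − 230 → 5196; 30–39 + 330 → 7600; 40–49 + 120 → 3442; 50+ − 70 → 11176
Giving 4534 / 3072 / 5196 / 7600 / 3442 / 11176.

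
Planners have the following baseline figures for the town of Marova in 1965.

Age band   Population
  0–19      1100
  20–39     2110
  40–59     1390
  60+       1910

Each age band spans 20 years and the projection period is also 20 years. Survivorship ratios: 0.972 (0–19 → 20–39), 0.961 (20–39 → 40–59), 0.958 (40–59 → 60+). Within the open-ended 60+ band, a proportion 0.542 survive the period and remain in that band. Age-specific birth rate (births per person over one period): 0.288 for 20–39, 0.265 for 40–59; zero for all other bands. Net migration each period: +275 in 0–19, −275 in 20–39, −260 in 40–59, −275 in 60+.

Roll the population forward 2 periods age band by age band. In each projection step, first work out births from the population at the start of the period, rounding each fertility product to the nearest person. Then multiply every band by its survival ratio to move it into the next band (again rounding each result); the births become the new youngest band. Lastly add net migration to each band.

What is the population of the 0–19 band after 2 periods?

(Groups numbered youngest = 1 to oldest = 4.)
After projecting period 1:
Births: 2110 × 0.288 = 608  |  1390 × 0.265 = 368 — total 976
Group 2: 1100 × 0.972 = 1069
Group 3: 2110 × 0.961 = 2028
Group 4: 1390 × 0.958 + 1910 × 0.542 = 1332 + 1035 = 2367
Net migration: Group 1 + 275 → 1251; Group 2 − 275 → 794; Group 3 − 260 → 1768; Group 4 − 275 → 2092
→ [1251, 794, 1768, 2092]
After projecting period 2:
Births: 794 × 0.288 = 229  |  1768 × 0.265 = 469 — total 698
Group 2: 1251 × 0.972 = 1216
Group 3: 794 × 0.961 = 763
Group 4: 1768 × 0.958 + 2092 × 0.542 = 1694 + 1134 = 2828
Net migration: Group 1 + 275 → 973; Group 2 − 275 → 941; Group 3 − 260 → 503; Group 4 − 275 → 2553
→ [973, 941, 503, 2553]

973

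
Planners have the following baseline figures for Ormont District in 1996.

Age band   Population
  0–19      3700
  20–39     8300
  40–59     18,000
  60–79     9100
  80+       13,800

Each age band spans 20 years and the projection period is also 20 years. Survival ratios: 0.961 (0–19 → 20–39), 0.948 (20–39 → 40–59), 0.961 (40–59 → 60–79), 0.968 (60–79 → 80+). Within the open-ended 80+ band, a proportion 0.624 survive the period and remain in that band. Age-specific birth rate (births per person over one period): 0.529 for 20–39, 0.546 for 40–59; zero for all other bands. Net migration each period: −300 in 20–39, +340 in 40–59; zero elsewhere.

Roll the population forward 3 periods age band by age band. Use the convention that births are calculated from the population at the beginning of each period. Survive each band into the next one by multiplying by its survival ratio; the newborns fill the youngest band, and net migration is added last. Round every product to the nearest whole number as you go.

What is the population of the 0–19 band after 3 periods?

Period 1:
Births: 8300 × 0.529 = 4391 ; 18000 × 0.546 = 9828 ⇒ total 14219
20–39: 3700 × 0.961 = 3556
40–59: 8300 × 0.948 = 7868
60–79: 18000 × 0.961 = 17298
80+: 9100 × 0.968 + 13800 × 0.624 = 8809 + 8611 = 17420
Net migration: 20–39 − 300 → 3256; 40–59 + 340 → 8208
→ [14219, 3256, 8208, 17298, 17420]
Period 2:
Births: 3256 × 0.529 = 1722 ; 8208 × 0.546 = 4482 ⇒ total 6204
20–39: 14219 × 0.961 = 13664
40–59: 3256 × 0.948 = 3087
60–79: 8208 × 0.961 = 7888
80+: 17298 × 0.968 + 17420 × 0.624 = 16744 + 10870 = 27614
Net migration: 20–39 − 300 → 13364; 40–59 + 340 → 3427
→ [6204, 13364, 3427, 7888, 27614]
Period 3:
Births: 13364 × 0.529 = 7070 ; 3427 × 0.546 = 1871 ⇒ total 8941
20–39: 6204 × 0.961 = 5962
40–59: 13364 × 0.948 = 12669
60–79: 3427 × 0.961 = 3293
80+: 7888 × 0.968 + 27614 × 0.624 = 7636 + 17231 = 24867
Net migration: 20–39 − 300 → 5662; 40–59 + 340 → 13009
→ [8941, 5662, 13009, 3293, 24867]

8941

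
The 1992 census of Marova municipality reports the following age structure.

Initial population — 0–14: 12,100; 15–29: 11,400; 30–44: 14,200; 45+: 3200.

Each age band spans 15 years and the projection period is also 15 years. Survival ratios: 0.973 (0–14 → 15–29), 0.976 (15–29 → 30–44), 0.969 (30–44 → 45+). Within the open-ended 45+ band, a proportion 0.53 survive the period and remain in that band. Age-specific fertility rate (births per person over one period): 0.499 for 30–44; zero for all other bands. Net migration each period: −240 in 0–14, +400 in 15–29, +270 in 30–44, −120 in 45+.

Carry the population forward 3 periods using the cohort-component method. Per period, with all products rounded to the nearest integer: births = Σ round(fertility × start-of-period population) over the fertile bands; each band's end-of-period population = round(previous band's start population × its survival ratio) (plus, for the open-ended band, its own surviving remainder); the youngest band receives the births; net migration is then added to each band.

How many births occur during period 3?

6063

(Bands numbered youngest = 1 to oldest = 4.)
Period 1.
Births: 14200 × 0.499 = 7086
Band 2: 12100 × 0.973 = 11773
Band 3: 11400 × 0.976 = 11126
Band 4: 14200 × 0.969 + 3200 × 0.53 = 13760 + 1696 = 15456
Net migration: Band 1 − 240 → 6846; Band 2 + 400 → 12173; Band 3 + 270 → 11396; Band 4 − 120 → 15336
Population now: 0–14=6846, 15–29=12173, 30–44=11396, 45+=15336
Period 2.
Births: 11396 × 0.499 = 5687
Band 2: 6846 × 0.973 = 6661
Band 3: 12173 × 0.976 = 11881
Band 4: 11396 × 0.969 + 15336 × 0.53 = 11043 + 8128 = 19171
Net migration: Band 1 − 240 → 5447; Band 2 + 400 → 7061; Band 3 + 270 → 12151; Band 4 − 120 → 19051
Population now: 0–14=5447, 15–29=7061, 30–44=12151, 45+=19051
Period 3.
Births: 12151 × 0.499 = 6063
Band 2: 5447 × 0.973 = 5300
Band 3: 7061 × 0.976 = 6892
Band 4: 12151 × 0.969 + 19051 × 0.53 = 11774 + 10097 = 21871
Net migration: Band 1 − 240 → 5823; Band 2 + 400 → 5700; Band 3 + 270 → 7162; Band 4 − 120 → 21751
Population now: 0–14=5823, 15–29=5700, 30–44=7162, 45+=21751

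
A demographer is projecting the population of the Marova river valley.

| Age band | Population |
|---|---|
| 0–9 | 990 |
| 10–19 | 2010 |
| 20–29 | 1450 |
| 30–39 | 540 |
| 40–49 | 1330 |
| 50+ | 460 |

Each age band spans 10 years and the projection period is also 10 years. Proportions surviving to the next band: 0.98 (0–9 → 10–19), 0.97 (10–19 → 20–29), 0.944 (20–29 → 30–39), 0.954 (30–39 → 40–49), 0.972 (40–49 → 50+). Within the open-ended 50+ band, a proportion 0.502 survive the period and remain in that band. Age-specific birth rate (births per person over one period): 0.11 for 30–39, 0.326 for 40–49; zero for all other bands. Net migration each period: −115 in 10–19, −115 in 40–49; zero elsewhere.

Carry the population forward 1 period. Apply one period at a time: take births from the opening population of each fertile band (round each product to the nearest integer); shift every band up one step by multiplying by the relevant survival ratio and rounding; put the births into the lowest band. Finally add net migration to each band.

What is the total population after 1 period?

6591

— Period 1 —
Births: 540 × 0.11 = 59 ; 1330 × 0.326 = 434 → total 493
10–19: 990 × 0.98 = 970
20–29: 2010 × 0.97 = 1950
30–39: 1450 × 0.944 = 1369
40–49: 540 × 0.954 = 515
50+: 1330 × 0.972 + 460 × 0.502 = 1293 + 231 = 1524
Net migration: 10–19 − 115 → 855; 40–49 − 115 → 400
End of period: [493, 855, 1950, 1369, 400, 1524]
Total after period 1: 493 + 855 + 1950 + 1369 + 400 + 1524 = 6591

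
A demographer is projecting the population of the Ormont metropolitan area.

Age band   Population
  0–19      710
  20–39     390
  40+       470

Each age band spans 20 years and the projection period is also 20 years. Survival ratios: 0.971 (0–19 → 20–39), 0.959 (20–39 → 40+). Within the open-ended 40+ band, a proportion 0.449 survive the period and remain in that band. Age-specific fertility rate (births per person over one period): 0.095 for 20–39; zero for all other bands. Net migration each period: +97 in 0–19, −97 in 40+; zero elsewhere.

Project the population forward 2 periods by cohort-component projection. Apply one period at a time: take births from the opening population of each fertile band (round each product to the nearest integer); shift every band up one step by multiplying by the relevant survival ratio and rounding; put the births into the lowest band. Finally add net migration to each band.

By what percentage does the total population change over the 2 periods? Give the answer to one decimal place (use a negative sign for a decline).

— Period 1 —
Births: 390 × 0.095 = 37
20–39: 710 × 0.971 = 689
40+: 390 × 0.959 + 470 × 0.449 = 374 + 211 = 585
Net migration: 0–19 + 97 → 134; 40+ − 97 → 488
Giving 134 / 689 / 488.
— Period 2 —
Births: 689 × 0.095 = 65
20–39: 134 × 0.971 = 130
40+: 689 × 0.959 + 488 × 0.449 = 661 + 219 = 880
Net migration: 0–19 + 97 → 162; 40+ − 97 → 783
Giving 162 / 130 / 783.
Total: 1570 → 1075; change = -495; percentage change = -31.5%

-31.5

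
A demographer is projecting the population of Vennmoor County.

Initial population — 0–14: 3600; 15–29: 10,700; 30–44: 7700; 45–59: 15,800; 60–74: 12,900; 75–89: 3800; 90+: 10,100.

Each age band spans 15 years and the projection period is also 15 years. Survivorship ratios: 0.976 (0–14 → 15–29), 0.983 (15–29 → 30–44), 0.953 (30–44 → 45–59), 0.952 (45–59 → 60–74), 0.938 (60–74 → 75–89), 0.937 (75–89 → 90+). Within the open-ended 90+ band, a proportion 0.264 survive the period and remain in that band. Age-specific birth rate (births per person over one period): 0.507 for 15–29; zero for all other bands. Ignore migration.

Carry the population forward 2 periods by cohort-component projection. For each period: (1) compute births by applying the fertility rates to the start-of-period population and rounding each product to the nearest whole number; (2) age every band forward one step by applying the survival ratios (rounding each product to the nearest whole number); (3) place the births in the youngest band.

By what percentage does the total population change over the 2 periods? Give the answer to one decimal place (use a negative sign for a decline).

-15.4

Let band 1 be 0–14 through band 7 = 90+.
Period 1.
Births: 10700 * 0.507 = 5425
Band 2: 3600 * 0.976 = 3514
Band 3: 10700 * 0.983 = 10518
Band 4: 7700 * 0.953 = 7338
Band 5: 15800 * 0.952 = 15042
Band 6: 12900 * 0.938 = 12100
Band 7: 3800 * 0.937 + 10100 * 0.264 = 3561 + 2666 = 6227
Giving 5425 / 3514 / 10518 / 7338 / 15042 / 12100 / 6227.
Period 2.
Births: 3514 * 0.507 = 1782
Band 2: 5425 * 0.976 = 5295
Band 3: 3514 * 0.983 = 3454
Band 4: 10518 * 0.953 = 10024
Band 5: 7338 * 0.952 = 6986
Band 6: 15042 * 0.938 = 14109
Band 7: 12100 * 0.937 + 6227 * 0.264 = 11338 + 1644 = 12982
Giving 1782 / 5295 / 3454 / 10024 / 6986 / 14109 / 12982.
Total: 64600 → 54632; change = -9968; percentage change = -15.4%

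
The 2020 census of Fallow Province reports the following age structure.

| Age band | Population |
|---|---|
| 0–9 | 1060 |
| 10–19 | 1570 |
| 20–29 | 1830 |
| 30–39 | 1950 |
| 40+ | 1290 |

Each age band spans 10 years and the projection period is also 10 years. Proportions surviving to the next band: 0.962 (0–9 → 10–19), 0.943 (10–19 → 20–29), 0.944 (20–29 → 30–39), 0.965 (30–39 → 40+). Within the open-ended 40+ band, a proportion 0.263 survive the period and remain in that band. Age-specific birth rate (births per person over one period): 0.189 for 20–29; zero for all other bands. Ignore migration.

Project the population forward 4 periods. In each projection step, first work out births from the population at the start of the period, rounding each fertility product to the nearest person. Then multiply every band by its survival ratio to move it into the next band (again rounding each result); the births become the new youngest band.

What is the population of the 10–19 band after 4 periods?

175

Period 1.
Births: 1830 * 0.189 = 346
10–19: 1060 * 0.962 = 1020
20–29: 1570 * 0.943 = 1481
30–39: 1830 * 0.944 = 1728
40+: 1950 * 0.965 + 1290 * 0.263 = 1882 + 339 = 2221
Giving 346 / 1020 / 1481 / 1728 / 2221.
Period 2.
Births: 1481 * 0.189 = 280
10–19: 346 * 0.962 = 333
20–29: 1020 * 0.943 = 962
30–39: 1481 * 0.944 = 1398
40+: 1728 * 0.965 + 2221 * 0.263 = 1668 + 584 = 2252
Giving 280 / 333 / 962 / 1398 / 2252.
Period 3.
Births: 962 * 0.189 = 182
10–19: 280 * 0.962 = 269
20–29: 333 * 0.943 = 314
30–39: 962 * 0.944 = 908
40+: 1398 * 0.965 + 2252 * 0.263 = 1349 + 592 = 1941
Giving 182 / 269 / 314 / 908 / 1941.
Period 4.
Births: 314 * 0.189 = 59
10–19: 182 * 0.962 = 175
20–29: 269 * 0.943 = 254
30–39: 314 * 0.944 = 296
40+: 908 * 0.965 + 1941 * 0.263 = 876 + 510 = 1386
Giving 59 / 175 / 254 / 296 / 1386.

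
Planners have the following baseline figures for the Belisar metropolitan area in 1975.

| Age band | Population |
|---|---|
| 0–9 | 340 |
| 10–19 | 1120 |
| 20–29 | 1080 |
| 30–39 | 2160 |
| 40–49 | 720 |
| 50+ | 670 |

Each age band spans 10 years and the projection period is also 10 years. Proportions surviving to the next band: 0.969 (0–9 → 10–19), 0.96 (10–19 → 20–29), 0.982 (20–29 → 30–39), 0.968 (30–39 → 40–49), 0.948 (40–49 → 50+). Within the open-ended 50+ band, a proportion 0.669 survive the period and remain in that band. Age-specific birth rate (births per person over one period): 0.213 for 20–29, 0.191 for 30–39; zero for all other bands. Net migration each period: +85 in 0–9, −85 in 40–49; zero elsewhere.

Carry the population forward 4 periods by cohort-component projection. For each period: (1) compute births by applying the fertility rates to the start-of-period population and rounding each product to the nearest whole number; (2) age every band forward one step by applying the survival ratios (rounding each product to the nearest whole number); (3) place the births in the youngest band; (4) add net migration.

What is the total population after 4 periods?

(Groups numbered youngest = 1 to oldest = 6.)
Period 1.
Births: 1080 × 0.213 = 230  |  2160 × 0.191 = 413 — total 643
Group 2: 340 × 0.969 = 329
Group 3: 1120 × 0.96 = 1075
Group 4: 1080 × 0.982 = 1061
Group 5: 2160 × 0.968 = 2091
Group 6: 720 × 0.948 + 670 × 0.669 = 683 + 448 = 1131
Net migration: Group 1 + 85 → 728; Group 5 − 85 → 2006
End of period: [728, 329, 1075, 1061, 2006, 1131]
Period 2.
Births: 1075 × 0.213 = 229  |  1061 × 0.191 = 203 — total 432
Group 2: 728 × 0.969 = 705
Group 3: 329 × 0.96 = 316
Group 4: 1075 × 0.982 = 1056
Group 5: 1061 × 0.968 = 1027
Group 6: 2006 × 0.948 + 1131 × 0.669 = 1902 + 757 = 2659
Net migration: Group 1 + 85 → 517; Group 5 − 85 → 942
End of period: [517, 705, 316, 1056, 942, 2659]
Period 3.
Births: 316 × 0.213 = 67  |  1056 × 0.191 = 202 — total 269
Group 2: 517 × 0.969 = 501
Group 3: 705 × 0.96 = 677
Group 4: 316 × 0.982 = 310
Group 5: 1056 × 0.968 = 1022
Group 6: 942 × 0.948 + 2659 × 0.669 = 893 + 1779 = 2672
Net migration: Group 1 + 85 → 354; Group 5 − 85 → 937
End of period: [354, 501, 677, 310, 937, 2672]
Period 4.
Births: 677 × 0.213 = 144  |  310 × 0.191 = 59 — total 203
Group 2: 354 × 0.969 = 343
Group 3: 501 × 0.96 = 481
Group 4: 677 × 0.982 = 665
Group 5: 310 × 0.968 = 300
Group 6: 937 × 0.948 + 2672 × 0.669 = 888 + 1788 = 2676
Net migration: Group 1 + 85 → 288; Group 5 − 85 → 215
End of period: [288, 343, 481, 665, 215, 2676]
Total after period 4: 288 + 343 + 481 + 665 + 215 + 2676 = 4668

4668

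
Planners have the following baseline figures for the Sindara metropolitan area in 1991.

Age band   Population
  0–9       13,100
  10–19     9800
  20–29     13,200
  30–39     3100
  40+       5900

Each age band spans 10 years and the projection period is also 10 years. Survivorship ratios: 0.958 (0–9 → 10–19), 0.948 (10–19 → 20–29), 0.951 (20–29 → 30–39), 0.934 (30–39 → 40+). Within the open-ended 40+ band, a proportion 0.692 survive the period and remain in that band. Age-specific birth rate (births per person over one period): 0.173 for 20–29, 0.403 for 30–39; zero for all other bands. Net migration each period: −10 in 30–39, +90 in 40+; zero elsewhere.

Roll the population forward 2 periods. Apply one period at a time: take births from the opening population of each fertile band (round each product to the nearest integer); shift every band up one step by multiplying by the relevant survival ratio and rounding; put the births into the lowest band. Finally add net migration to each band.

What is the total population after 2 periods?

47465

Period 1.
Births: 13200 × 0.173 = 2284  |  3100 × 0.403 = 1249 — total 3533
10–19: 13100 × 0.958 = 12550
20–29: 9800 × 0.948 = 9290
30–39: 13200 × 0.951 = 12553
40+: 3100 × 0.934 + 5900 × 0.692 = 2895 + 4083 = 6978
Net migration: 30–39 − 10 → 12543; 40+ + 90 → 7068
End of period: [3533, 12550, 9290, 12543, 7068]
Period 2.
Births: 9290 × 0.173 = 1607  |  12543 × 0.403 = 5055 — total 6662
10–19: 3533 × 0.958 = 3385
20–29: 12550 × 0.948 = 11897
30–39: 9290 × 0.951 = 8835
40+: 12543 × 0.934 + 7068 × 0.692 = 11715 + 4891 = 16606
Net migration: 30–39 − 10 → 8825; 40+ + 90 → 16696
End of period: [6662, 3385, 11897, 8825, 16696]
Total after period 2: 6662 + 3385 + 11897 + 8825 + 16696 = 47465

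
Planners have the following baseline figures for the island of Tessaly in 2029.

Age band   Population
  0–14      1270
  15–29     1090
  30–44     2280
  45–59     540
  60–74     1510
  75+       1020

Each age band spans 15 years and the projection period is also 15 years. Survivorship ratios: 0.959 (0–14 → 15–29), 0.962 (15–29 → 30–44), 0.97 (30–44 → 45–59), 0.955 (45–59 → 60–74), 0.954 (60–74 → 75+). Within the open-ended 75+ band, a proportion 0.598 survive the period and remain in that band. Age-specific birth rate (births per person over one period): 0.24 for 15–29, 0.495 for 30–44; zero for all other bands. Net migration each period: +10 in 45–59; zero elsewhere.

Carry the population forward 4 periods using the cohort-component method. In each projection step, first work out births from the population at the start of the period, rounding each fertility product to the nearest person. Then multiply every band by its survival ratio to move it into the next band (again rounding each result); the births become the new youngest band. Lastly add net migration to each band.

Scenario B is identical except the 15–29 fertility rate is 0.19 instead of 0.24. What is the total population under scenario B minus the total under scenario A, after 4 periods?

-255

(Bands numbered youngest = 1 to oldest = 6.)
[period 1]
Births: 1090 * 0.24 = 262, 2280 * 0.495 = 1129 ⇒ total 1391
Band 2: 1270 * 0.959 = 1218
Band 3: 1090 * 0.962 = 1049
Band 4: 2280 * 0.97 = 2212
Band 5: 540 * 0.955 = 516
Band 6: 1510 * 0.954 + 1020 * 0.598 = 1441 + 610 = 2051
Net migration: Band 4 + 10 → 2222
End of period: [1391, 1218, 1049, 2222, 516, 2051]
[period 2]
Births: 1218 * 0.24 = 292, 1049 * 0.495 = 519 ⇒ total 811
Band 2: 1391 * 0.959 = 1334
Band 3: 1218 * 0.962 = 1172
Band 4: 1049 * 0.97 = 1018
Band 5: 2222 * 0.955 = 2122
Band 6: 516 * 0.954 + 2051 * 0.598 = 492 + 1226 = 1718
Net migration: Band 4 + 10 → 1028
End of period: [811, 1334, 1172, 1028, 2122, 1718]
[period 3]
Births: 1334 * 0.24 = 320, 1172 * 0.495 = 580 ⇒ total 900
Band 2: 811 * 0.959 = 778
Band 3: 1334 * 0.962 = 1283
Band 4: 1172 * 0.97 = 1137
Band 5: 1028 * 0.955 = 982
Band 6: 2122 * 0.954 + 1718 * 0.598 = 2024 + 1027 = 3051
Net migration: Band 4 + 10 → 1147
End of period: [900, 778, 1283, 1147, 982, 3051]
[period 4]
Births: 778 * 0.24 = 187, 1283 * 0.495 = 635 ⇒ total 822
Band 2: 900 * 0.959 = 863
Band 3: 778 * 0.962 = 748
Band 4: 1283 * 0.97 = 1245
Band 5: 1147 * 0.955 = 1095
Band 6: 982 * 0.954 + 3051 * 0.598 = 937 + 1824 = 2761
Net migration: Band 4 + 10 → 1255
End of period: [822, 863, 748, 1255, 1095, 2761]
Scenario A total after 4 periods: 7544
Scenario B projection —
[period 1]
Births: 1090 * 0.19 = 207, 2280 * 0.495 = 1129 ⇒ total 1336
Band 2: 1270 * 0.959 = 1218
Band 3: 1090 * 0.962 = 1049
Band 4: 2280 * 0.97 = 2212
Band 5: 540 * 0.955 = 516
Band 6: 1510 * 0.954 + 1020 * 0.598 = 1441 + 610 = 2051
Net migration: Band 4 + 10 → 2222
End of period: [1336, 1218, 1049, 2222, 516, 2051]
[period 2]
Births: 1218 * 0.19 = 231, 1049 * 0.495 = 519 ⇒ total 750
Band 2: 1336 * 0.959 = 1281
Band 3: 1218 * 0.962 = 1172
Band 4: 1049 * 0.97 = 1018
Band 5: 2222 * 0.955 = 2122
Band 6: 516 * 0.954 + 2051 * 0.598 = 492 + 1226 = 1718
Net migration: Band 4 + 10 → 1028
End of period: [750, 1281, 1172, 1028, 2122, 1718]
[period 3]
Births: 1281 * 0.19 = 243, 1172 * 0.495 = 580 ⇒ total 823
Band 2: 750 * 0.959 = 719
Band 3: 1281 * 0.962 = 1232
Band 4: 1172 * 0.97 = 1137
Band 5: 1028 * 0.955 = 982
Band 6: 2122 * 0.954 + 1718 * 0.598 = 2024 + 1027 = 3051
Net migration: Band 4 + 10 → 1147
End of period: [823, 719, 1232, 1147, 982, 3051]
[period 4]
Births: 719 * 0.19 = 137, 1232 * 0.495 = 610 ⇒ total 747
Band 2: 823 * 0.959 = 789
Band 3: 719 * 0.962 = 692
Band 4: 1232 * 0.97 = 1195
Band 5: 1147 * 0.955 = 1095
Band 6: 982 * 0.954 + 3051 * 0.598 = 937 + 1824 = 2761
Net migration: Band 4 + 10 → 1205
End of period: [747, 789, 692, 1205, 1095, 2761]
Scenario B total after 4 periods: 7289
Difference B − A = 7289 − 7544 = -255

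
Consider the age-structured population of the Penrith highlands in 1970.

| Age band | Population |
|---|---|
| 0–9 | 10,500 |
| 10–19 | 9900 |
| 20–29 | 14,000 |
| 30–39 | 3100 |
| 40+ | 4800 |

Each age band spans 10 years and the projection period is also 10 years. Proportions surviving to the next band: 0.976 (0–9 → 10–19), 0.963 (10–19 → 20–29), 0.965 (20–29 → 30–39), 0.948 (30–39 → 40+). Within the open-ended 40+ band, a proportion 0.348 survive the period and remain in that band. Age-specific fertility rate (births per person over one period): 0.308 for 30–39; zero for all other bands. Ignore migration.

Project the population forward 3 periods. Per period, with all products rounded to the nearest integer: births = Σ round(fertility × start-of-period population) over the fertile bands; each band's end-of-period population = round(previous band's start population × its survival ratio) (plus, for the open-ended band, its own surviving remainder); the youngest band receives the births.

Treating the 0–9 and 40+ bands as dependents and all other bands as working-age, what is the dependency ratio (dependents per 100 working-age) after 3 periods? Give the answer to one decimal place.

114.4

— Period 1 —
Births: 3100 × 0.308 = 955
10–19: 10500 × 0.976 = 10248
20–29: 9900 × 0.963 = 9534
30–39: 14000 × 0.965 = 13510
40+: 3100 × 0.948 + 4800 × 0.348 = 2939 + 1670 = 4609
→ [955, 10248, 9534, 13510, 4609]
— Period 2 —
Births: 13510 × 0.308 = 4161
10–19: 955 × 0.976 = 932
20–29: 10248 × 0.963 = 9869
30–39: 9534 × 0.965 = 9200
40+: 13510 × 0.948 + 4609 × 0.348 = 12807 + 1604 = 14411
→ [4161, 932, 9869, 9200, 14411]
— Period 3 —
Births: 9200 × 0.308 = 2834
10–19: 4161 × 0.976 = 4061
20–29: 932 × 0.963 = 898
30–39: 9869 × 0.965 = 9524
40+: 9200 × 0.948 + 14411 × 0.348 = 8722 + 5015 = 13737
→ [2834, 4061, 898, 9524, 13737]
Dependents (band 0–9 + band 40+) = 2834 + 13737 = 16571; working-age = 14483; ratio = 16571/14483 × 100 = 114.4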